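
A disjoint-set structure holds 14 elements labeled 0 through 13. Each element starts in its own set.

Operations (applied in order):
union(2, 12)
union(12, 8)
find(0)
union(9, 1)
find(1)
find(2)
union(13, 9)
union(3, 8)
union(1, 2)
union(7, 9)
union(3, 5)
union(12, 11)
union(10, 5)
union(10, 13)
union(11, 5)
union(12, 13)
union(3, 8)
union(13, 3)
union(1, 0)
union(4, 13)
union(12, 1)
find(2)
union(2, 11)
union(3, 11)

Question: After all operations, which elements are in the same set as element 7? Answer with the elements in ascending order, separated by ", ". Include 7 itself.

Answer: 0, 1, 2, 3, 4, 5, 7, 8, 9, 10, 11, 12, 13

Derivation:
Step 1: union(2, 12) -> merged; set of 2 now {2, 12}
Step 2: union(12, 8) -> merged; set of 12 now {2, 8, 12}
Step 3: find(0) -> no change; set of 0 is {0}
Step 4: union(9, 1) -> merged; set of 9 now {1, 9}
Step 5: find(1) -> no change; set of 1 is {1, 9}
Step 6: find(2) -> no change; set of 2 is {2, 8, 12}
Step 7: union(13, 9) -> merged; set of 13 now {1, 9, 13}
Step 8: union(3, 8) -> merged; set of 3 now {2, 3, 8, 12}
Step 9: union(1, 2) -> merged; set of 1 now {1, 2, 3, 8, 9, 12, 13}
Step 10: union(7, 9) -> merged; set of 7 now {1, 2, 3, 7, 8, 9, 12, 13}
Step 11: union(3, 5) -> merged; set of 3 now {1, 2, 3, 5, 7, 8, 9, 12, 13}
Step 12: union(12, 11) -> merged; set of 12 now {1, 2, 3, 5, 7, 8, 9, 11, 12, 13}
Step 13: union(10, 5) -> merged; set of 10 now {1, 2, 3, 5, 7, 8, 9, 10, 11, 12, 13}
Step 14: union(10, 13) -> already same set; set of 10 now {1, 2, 3, 5, 7, 8, 9, 10, 11, 12, 13}
Step 15: union(11, 5) -> already same set; set of 11 now {1, 2, 3, 5, 7, 8, 9, 10, 11, 12, 13}
Step 16: union(12, 13) -> already same set; set of 12 now {1, 2, 3, 5, 7, 8, 9, 10, 11, 12, 13}
Step 17: union(3, 8) -> already same set; set of 3 now {1, 2, 3, 5, 7, 8, 9, 10, 11, 12, 13}
Step 18: union(13, 3) -> already same set; set of 13 now {1, 2, 3, 5, 7, 8, 9, 10, 11, 12, 13}
Step 19: union(1, 0) -> merged; set of 1 now {0, 1, 2, 3, 5, 7, 8, 9, 10, 11, 12, 13}
Step 20: union(4, 13) -> merged; set of 4 now {0, 1, 2, 3, 4, 5, 7, 8, 9, 10, 11, 12, 13}
Step 21: union(12, 1) -> already same set; set of 12 now {0, 1, 2, 3, 4, 5, 7, 8, 9, 10, 11, 12, 13}
Step 22: find(2) -> no change; set of 2 is {0, 1, 2, 3, 4, 5, 7, 8, 9, 10, 11, 12, 13}
Step 23: union(2, 11) -> already same set; set of 2 now {0, 1, 2, 3, 4, 5, 7, 8, 9, 10, 11, 12, 13}
Step 24: union(3, 11) -> already same set; set of 3 now {0, 1, 2, 3, 4, 5, 7, 8, 9, 10, 11, 12, 13}
Component of 7: {0, 1, 2, 3, 4, 5, 7, 8, 9, 10, 11, 12, 13}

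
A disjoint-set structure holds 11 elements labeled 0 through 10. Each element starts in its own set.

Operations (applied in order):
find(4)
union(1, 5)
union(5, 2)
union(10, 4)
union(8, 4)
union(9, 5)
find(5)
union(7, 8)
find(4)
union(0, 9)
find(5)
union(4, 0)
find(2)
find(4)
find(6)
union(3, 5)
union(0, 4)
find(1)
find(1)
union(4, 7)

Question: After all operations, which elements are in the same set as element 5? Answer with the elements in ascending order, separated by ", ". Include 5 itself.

Step 1: find(4) -> no change; set of 4 is {4}
Step 2: union(1, 5) -> merged; set of 1 now {1, 5}
Step 3: union(5, 2) -> merged; set of 5 now {1, 2, 5}
Step 4: union(10, 4) -> merged; set of 10 now {4, 10}
Step 5: union(8, 4) -> merged; set of 8 now {4, 8, 10}
Step 6: union(9, 5) -> merged; set of 9 now {1, 2, 5, 9}
Step 7: find(5) -> no change; set of 5 is {1, 2, 5, 9}
Step 8: union(7, 8) -> merged; set of 7 now {4, 7, 8, 10}
Step 9: find(4) -> no change; set of 4 is {4, 7, 8, 10}
Step 10: union(0, 9) -> merged; set of 0 now {0, 1, 2, 5, 9}
Step 11: find(5) -> no change; set of 5 is {0, 1, 2, 5, 9}
Step 12: union(4, 0) -> merged; set of 4 now {0, 1, 2, 4, 5, 7, 8, 9, 10}
Step 13: find(2) -> no change; set of 2 is {0, 1, 2, 4, 5, 7, 8, 9, 10}
Step 14: find(4) -> no change; set of 4 is {0, 1, 2, 4, 5, 7, 8, 9, 10}
Step 15: find(6) -> no change; set of 6 is {6}
Step 16: union(3, 5) -> merged; set of 3 now {0, 1, 2, 3, 4, 5, 7, 8, 9, 10}
Step 17: union(0, 4) -> already same set; set of 0 now {0, 1, 2, 3, 4, 5, 7, 8, 9, 10}
Step 18: find(1) -> no change; set of 1 is {0, 1, 2, 3, 4, 5, 7, 8, 9, 10}
Step 19: find(1) -> no change; set of 1 is {0, 1, 2, 3, 4, 5, 7, 8, 9, 10}
Step 20: union(4, 7) -> already same set; set of 4 now {0, 1, 2, 3, 4, 5, 7, 8, 9, 10}
Component of 5: {0, 1, 2, 3, 4, 5, 7, 8, 9, 10}

Answer: 0, 1, 2, 3, 4, 5, 7, 8, 9, 10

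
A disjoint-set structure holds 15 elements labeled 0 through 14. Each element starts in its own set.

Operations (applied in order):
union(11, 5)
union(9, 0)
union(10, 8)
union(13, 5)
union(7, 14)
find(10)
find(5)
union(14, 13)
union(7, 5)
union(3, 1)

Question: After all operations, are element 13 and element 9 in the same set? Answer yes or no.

Answer: no

Derivation:
Step 1: union(11, 5) -> merged; set of 11 now {5, 11}
Step 2: union(9, 0) -> merged; set of 9 now {0, 9}
Step 3: union(10, 8) -> merged; set of 10 now {8, 10}
Step 4: union(13, 5) -> merged; set of 13 now {5, 11, 13}
Step 5: union(7, 14) -> merged; set of 7 now {7, 14}
Step 6: find(10) -> no change; set of 10 is {8, 10}
Step 7: find(5) -> no change; set of 5 is {5, 11, 13}
Step 8: union(14, 13) -> merged; set of 14 now {5, 7, 11, 13, 14}
Step 9: union(7, 5) -> already same set; set of 7 now {5, 7, 11, 13, 14}
Step 10: union(3, 1) -> merged; set of 3 now {1, 3}
Set of 13: {5, 7, 11, 13, 14}; 9 is not a member.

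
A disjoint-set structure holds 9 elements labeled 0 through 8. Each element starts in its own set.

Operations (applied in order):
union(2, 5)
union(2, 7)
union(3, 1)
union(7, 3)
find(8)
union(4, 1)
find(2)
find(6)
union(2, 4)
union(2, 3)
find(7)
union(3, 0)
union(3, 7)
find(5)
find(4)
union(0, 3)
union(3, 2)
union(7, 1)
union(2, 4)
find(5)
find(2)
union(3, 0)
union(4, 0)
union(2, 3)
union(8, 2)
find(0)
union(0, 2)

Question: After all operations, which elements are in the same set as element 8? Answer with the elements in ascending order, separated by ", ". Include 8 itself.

Answer: 0, 1, 2, 3, 4, 5, 7, 8

Derivation:
Step 1: union(2, 5) -> merged; set of 2 now {2, 5}
Step 2: union(2, 7) -> merged; set of 2 now {2, 5, 7}
Step 3: union(3, 1) -> merged; set of 3 now {1, 3}
Step 4: union(7, 3) -> merged; set of 7 now {1, 2, 3, 5, 7}
Step 5: find(8) -> no change; set of 8 is {8}
Step 6: union(4, 1) -> merged; set of 4 now {1, 2, 3, 4, 5, 7}
Step 7: find(2) -> no change; set of 2 is {1, 2, 3, 4, 5, 7}
Step 8: find(6) -> no change; set of 6 is {6}
Step 9: union(2, 4) -> already same set; set of 2 now {1, 2, 3, 4, 5, 7}
Step 10: union(2, 3) -> already same set; set of 2 now {1, 2, 3, 4, 5, 7}
Step 11: find(7) -> no change; set of 7 is {1, 2, 3, 4, 5, 7}
Step 12: union(3, 0) -> merged; set of 3 now {0, 1, 2, 3, 4, 5, 7}
Step 13: union(3, 7) -> already same set; set of 3 now {0, 1, 2, 3, 4, 5, 7}
Step 14: find(5) -> no change; set of 5 is {0, 1, 2, 3, 4, 5, 7}
Step 15: find(4) -> no change; set of 4 is {0, 1, 2, 3, 4, 5, 7}
Step 16: union(0, 3) -> already same set; set of 0 now {0, 1, 2, 3, 4, 5, 7}
Step 17: union(3, 2) -> already same set; set of 3 now {0, 1, 2, 3, 4, 5, 7}
Step 18: union(7, 1) -> already same set; set of 7 now {0, 1, 2, 3, 4, 5, 7}
Step 19: union(2, 4) -> already same set; set of 2 now {0, 1, 2, 3, 4, 5, 7}
Step 20: find(5) -> no change; set of 5 is {0, 1, 2, 3, 4, 5, 7}
Step 21: find(2) -> no change; set of 2 is {0, 1, 2, 3, 4, 5, 7}
Step 22: union(3, 0) -> already same set; set of 3 now {0, 1, 2, 3, 4, 5, 7}
Step 23: union(4, 0) -> already same set; set of 4 now {0, 1, 2, 3, 4, 5, 7}
Step 24: union(2, 3) -> already same set; set of 2 now {0, 1, 2, 3, 4, 5, 7}
Step 25: union(8, 2) -> merged; set of 8 now {0, 1, 2, 3, 4, 5, 7, 8}
Step 26: find(0) -> no change; set of 0 is {0, 1, 2, 3, 4, 5, 7, 8}
Step 27: union(0, 2) -> already same set; set of 0 now {0, 1, 2, 3, 4, 5, 7, 8}
Component of 8: {0, 1, 2, 3, 4, 5, 7, 8}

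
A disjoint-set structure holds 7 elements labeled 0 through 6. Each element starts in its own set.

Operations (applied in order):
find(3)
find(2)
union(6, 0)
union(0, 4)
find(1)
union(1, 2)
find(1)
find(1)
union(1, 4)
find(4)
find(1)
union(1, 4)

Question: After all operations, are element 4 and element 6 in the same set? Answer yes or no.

Answer: yes

Derivation:
Step 1: find(3) -> no change; set of 3 is {3}
Step 2: find(2) -> no change; set of 2 is {2}
Step 3: union(6, 0) -> merged; set of 6 now {0, 6}
Step 4: union(0, 4) -> merged; set of 0 now {0, 4, 6}
Step 5: find(1) -> no change; set of 1 is {1}
Step 6: union(1, 2) -> merged; set of 1 now {1, 2}
Step 7: find(1) -> no change; set of 1 is {1, 2}
Step 8: find(1) -> no change; set of 1 is {1, 2}
Step 9: union(1, 4) -> merged; set of 1 now {0, 1, 2, 4, 6}
Step 10: find(4) -> no change; set of 4 is {0, 1, 2, 4, 6}
Step 11: find(1) -> no change; set of 1 is {0, 1, 2, 4, 6}
Step 12: union(1, 4) -> already same set; set of 1 now {0, 1, 2, 4, 6}
Set of 4: {0, 1, 2, 4, 6}; 6 is a member.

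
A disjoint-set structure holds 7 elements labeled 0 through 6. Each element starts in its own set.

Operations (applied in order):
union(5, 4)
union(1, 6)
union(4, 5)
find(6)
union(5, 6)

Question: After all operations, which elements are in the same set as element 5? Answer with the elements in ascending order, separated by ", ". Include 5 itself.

Answer: 1, 4, 5, 6

Derivation:
Step 1: union(5, 4) -> merged; set of 5 now {4, 5}
Step 2: union(1, 6) -> merged; set of 1 now {1, 6}
Step 3: union(4, 5) -> already same set; set of 4 now {4, 5}
Step 4: find(6) -> no change; set of 6 is {1, 6}
Step 5: union(5, 6) -> merged; set of 5 now {1, 4, 5, 6}
Component of 5: {1, 4, 5, 6}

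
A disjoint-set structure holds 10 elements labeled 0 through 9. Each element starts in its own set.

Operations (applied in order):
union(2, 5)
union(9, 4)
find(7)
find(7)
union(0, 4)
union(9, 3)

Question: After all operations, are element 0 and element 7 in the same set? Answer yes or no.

Step 1: union(2, 5) -> merged; set of 2 now {2, 5}
Step 2: union(9, 4) -> merged; set of 9 now {4, 9}
Step 3: find(7) -> no change; set of 7 is {7}
Step 4: find(7) -> no change; set of 7 is {7}
Step 5: union(0, 4) -> merged; set of 0 now {0, 4, 9}
Step 6: union(9, 3) -> merged; set of 9 now {0, 3, 4, 9}
Set of 0: {0, 3, 4, 9}; 7 is not a member.

Answer: no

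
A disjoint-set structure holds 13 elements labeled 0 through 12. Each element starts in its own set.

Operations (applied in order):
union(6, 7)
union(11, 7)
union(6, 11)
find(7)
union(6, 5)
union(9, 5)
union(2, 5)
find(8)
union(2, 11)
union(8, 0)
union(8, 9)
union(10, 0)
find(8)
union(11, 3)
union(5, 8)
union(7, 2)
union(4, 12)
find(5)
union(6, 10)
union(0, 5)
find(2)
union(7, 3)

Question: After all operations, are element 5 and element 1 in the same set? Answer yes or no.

Step 1: union(6, 7) -> merged; set of 6 now {6, 7}
Step 2: union(11, 7) -> merged; set of 11 now {6, 7, 11}
Step 3: union(6, 11) -> already same set; set of 6 now {6, 7, 11}
Step 4: find(7) -> no change; set of 7 is {6, 7, 11}
Step 5: union(6, 5) -> merged; set of 6 now {5, 6, 7, 11}
Step 6: union(9, 5) -> merged; set of 9 now {5, 6, 7, 9, 11}
Step 7: union(2, 5) -> merged; set of 2 now {2, 5, 6, 7, 9, 11}
Step 8: find(8) -> no change; set of 8 is {8}
Step 9: union(2, 11) -> already same set; set of 2 now {2, 5, 6, 7, 9, 11}
Step 10: union(8, 0) -> merged; set of 8 now {0, 8}
Step 11: union(8, 9) -> merged; set of 8 now {0, 2, 5, 6, 7, 8, 9, 11}
Step 12: union(10, 0) -> merged; set of 10 now {0, 2, 5, 6, 7, 8, 9, 10, 11}
Step 13: find(8) -> no change; set of 8 is {0, 2, 5, 6, 7, 8, 9, 10, 11}
Step 14: union(11, 3) -> merged; set of 11 now {0, 2, 3, 5, 6, 7, 8, 9, 10, 11}
Step 15: union(5, 8) -> already same set; set of 5 now {0, 2, 3, 5, 6, 7, 8, 9, 10, 11}
Step 16: union(7, 2) -> already same set; set of 7 now {0, 2, 3, 5, 6, 7, 8, 9, 10, 11}
Step 17: union(4, 12) -> merged; set of 4 now {4, 12}
Step 18: find(5) -> no change; set of 5 is {0, 2, 3, 5, 6, 7, 8, 9, 10, 11}
Step 19: union(6, 10) -> already same set; set of 6 now {0, 2, 3, 5, 6, 7, 8, 9, 10, 11}
Step 20: union(0, 5) -> already same set; set of 0 now {0, 2, 3, 5, 6, 7, 8, 9, 10, 11}
Step 21: find(2) -> no change; set of 2 is {0, 2, 3, 5, 6, 7, 8, 9, 10, 11}
Step 22: union(7, 3) -> already same set; set of 7 now {0, 2, 3, 5, 6, 7, 8, 9, 10, 11}
Set of 5: {0, 2, 3, 5, 6, 7, 8, 9, 10, 11}; 1 is not a member.

Answer: no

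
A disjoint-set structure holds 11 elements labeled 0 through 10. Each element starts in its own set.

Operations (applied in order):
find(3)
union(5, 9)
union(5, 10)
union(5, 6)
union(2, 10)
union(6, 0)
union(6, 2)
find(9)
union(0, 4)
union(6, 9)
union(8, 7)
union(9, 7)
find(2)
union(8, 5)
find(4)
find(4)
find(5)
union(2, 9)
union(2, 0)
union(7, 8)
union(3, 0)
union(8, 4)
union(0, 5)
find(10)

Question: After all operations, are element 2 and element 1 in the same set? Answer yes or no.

Step 1: find(3) -> no change; set of 3 is {3}
Step 2: union(5, 9) -> merged; set of 5 now {5, 9}
Step 3: union(5, 10) -> merged; set of 5 now {5, 9, 10}
Step 4: union(5, 6) -> merged; set of 5 now {5, 6, 9, 10}
Step 5: union(2, 10) -> merged; set of 2 now {2, 5, 6, 9, 10}
Step 6: union(6, 0) -> merged; set of 6 now {0, 2, 5, 6, 9, 10}
Step 7: union(6, 2) -> already same set; set of 6 now {0, 2, 5, 6, 9, 10}
Step 8: find(9) -> no change; set of 9 is {0, 2, 5, 6, 9, 10}
Step 9: union(0, 4) -> merged; set of 0 now {0, 2, 4, 5, 6, 9, 10}
Step 10: union(6, 9) -> already same set; set of 6 now {0, 2, 4, 5, 6, 9, 10}
Step 11: union(8, 7) -> merged; set of 8 now {7, 8}
Step 12: union(9, 7) -> merged; set of 9 now {0, 2, 4, 5, 6, 7, 8, 9, 10}
Step 13: find(2) -> no change; set of 2 is {0, 2, 4, 5, 6, 7, 8, 9, 10}
Step 14: union(8, 5) -> already same set; set of 8 now {0, 2, 4, 5, 6, 7, 8, 9, 10}
Step 15: find(4) -> no change; set of 4 is {0, 2, 4, 5, 6, 7, 8, 9, 10}
Step 16: find(4) -> no change; set of 4 is {0, 2, 4, 5, 6, 7, 8, 9, 10}
Step 17: find(5) -> no change; set of 5 is {0, 2, 4, 5, 6, 7, 8, 9, 10}
Step 18: union(2, 9) -> already same set; set of 2 now {0, 2, 4, 5, 6, 7, 8, 9, 10}
Step 19: union(2, 0) -> already same set; set of 2 now {0, 2, 4, 5, 6, 7, 8, 9, 10}
Step 20: union(7, 8) -> already same set; set of 7 now {0, 2, 4, 5, 6, 7, 8, 9, 10}
Step 21: union(3, 0) -> merged; set of 3 now {0, 2, 3, 4, 5, 6, 7, 8, 9, 10}
Step 22: union(8, 4) -> already same set; set of 8 now {0, 2, 3, 4, 5, 6, 7, 8, 9, 10}
Step 23: union(0, 5) -> already same set; set of 0 now {0, 2, 3, 4, 5, 6, 7, 8, 9, 10}
Step 24: find(10) -> no change; set of 10 is {0, 2, 3, 4, 5, 6, 7, 8, 9, 10}
Set of 2: {0, 2, 3, 4, 5, 6, 7, 8, 9, 10}; 1 is not a member.

Answer: no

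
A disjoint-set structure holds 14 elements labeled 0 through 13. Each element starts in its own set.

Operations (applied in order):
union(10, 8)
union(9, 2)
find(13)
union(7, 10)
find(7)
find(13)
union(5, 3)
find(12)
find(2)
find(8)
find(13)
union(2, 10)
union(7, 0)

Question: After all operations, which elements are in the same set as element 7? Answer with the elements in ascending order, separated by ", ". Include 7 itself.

Answer: 0, 2, 7, 8, 9, 10

Derivation:
Step 1: union(10, 8) -> merged; set of 10 now {8, 10}
Step 2: union(9, 2) -> merged; set of 9 now {2, 9}
Step 3: find(13) -> no change; set of 13 is {13}
Step 4: union(7, 10) -> merged; set of 7 now {7, 8, 10}
Step 5: find(7) -> no change; set of 7 is {7, 8, 10}
Step 6: find(13) -> no change; set of 13 is {13}
Step 7: union(5, 3) -> merged; set of 5 now {3, 5}
Step 8: find(12) -> no change; set of 12 is {12}
Step 9: find(2) -> no change; set of 2 is {2, 9}
Step 10: find(8) -> no change; set of 8 is {7, 8, 10}
Step 11: find(13) -> no change; set of 13 is {13}
Step 12: union(2, 10) -> merged; set of 2 now {2, 7, 8, 9, 10}
Step 13: union(7, 0) -> merged; set of 7 now {0, 2, 7, 8, 9, 10}
Component of 7: {0, 2, 7, 8, 9, 10}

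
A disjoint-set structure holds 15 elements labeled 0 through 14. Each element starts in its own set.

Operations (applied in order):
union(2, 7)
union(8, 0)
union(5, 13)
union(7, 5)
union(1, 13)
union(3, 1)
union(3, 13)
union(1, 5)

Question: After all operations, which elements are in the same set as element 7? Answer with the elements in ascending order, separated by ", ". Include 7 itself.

Step 1: union(2, 7) -> merged; set of 2 now {2, 7}
Step 2: union(8, 0) -> merged; set of 8 now {0, 8}
Step 3: union(5, 13) -> merged; set of 5 now {5, 13}
Step 4: union(7, 5) -> merged; set of 7 now {2, 5, 7, 13}
Step 5: union(1, 13) -> merged; set of 1 now {1, 2, 5, 7, 13}
Step 6: union(3, 1) -> merged; set of 3 now {1, 2, 3, 5, 7, 13}
Step 7: union(3, 13) -> already same set; set of 3 now {1, 2, 3, 5, 7, 13}
Step 8: union(1, 5) -> already same set; set of 1 now {1, 2, 3, 5, 7, 13}
Component of 7: {1, 2, 3, 5, 7, 13}

Answer: 1, 2, 3, 5, 7, 13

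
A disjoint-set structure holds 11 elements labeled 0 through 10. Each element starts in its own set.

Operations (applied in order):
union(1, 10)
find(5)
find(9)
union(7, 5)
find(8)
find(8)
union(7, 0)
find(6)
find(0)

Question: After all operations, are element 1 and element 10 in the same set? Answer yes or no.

Answer: yes

Derivation:
Step 1: union(1, 10) -> merged; set of 1 now {1, 10}
Step 2: find(5) -> no change; set of 5 is {5}
Step 3: find(9) -> no change; set of 9 is {9}
Step 4: union(7, 5) -> merged; set of 7 now {5, 7}
Step 5: find(8) -> no change; set of 8 is {8}
Step 6: find(8) -> no change; set of 8 is {8}
Step 7: union(7, 0) -> merged; set of 7 now {0, 5, 7}
Step 8: find(6) -> no change; set of 6 is {6}
Step 9: find(0) -> no change; set of 0 is {0, 5, 7}
Set of 1: {1, 10}; 10 is a member.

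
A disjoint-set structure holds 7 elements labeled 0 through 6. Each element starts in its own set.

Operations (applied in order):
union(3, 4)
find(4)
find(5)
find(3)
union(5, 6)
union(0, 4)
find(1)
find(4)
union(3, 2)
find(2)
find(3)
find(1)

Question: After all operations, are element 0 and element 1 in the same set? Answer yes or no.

Answer: no

Derivation:
Step 1: union(3, 4) -> merged; set of 3 now {3, 4}
Step 2: find(4) -> no change; set of 4 is {3, 4}
Step 3: find(5) -> no change; set of 5 is {5}
Step 4: find(3) -> no change; set of 3 is {3, 4}
Step 5: union(5, 6) -> merged; set of 5 now {5, 6}
Step 6: union(0, 4) -> merged; set of 0 now {0, 3, 4}
Step 7: find(1) -> no change; set of 1 is {1}
Step 8: find(4) -> no change; set of 4 is {0, 3, 4}
Step 9: union(3, 2) -> merged; set of 3 now {0, 2, 3, 4}
Step 10: find(2) -> no change; set of 2 is {0, 2, 3, 4}
Step 11: find(3) -> no change; set of 3 is {0, 2, 3, 4}
Step 12: find(1) -> no change; set of 1 is {1}
Set of 0: {0, 2, 3, 4}; 1 is not a member.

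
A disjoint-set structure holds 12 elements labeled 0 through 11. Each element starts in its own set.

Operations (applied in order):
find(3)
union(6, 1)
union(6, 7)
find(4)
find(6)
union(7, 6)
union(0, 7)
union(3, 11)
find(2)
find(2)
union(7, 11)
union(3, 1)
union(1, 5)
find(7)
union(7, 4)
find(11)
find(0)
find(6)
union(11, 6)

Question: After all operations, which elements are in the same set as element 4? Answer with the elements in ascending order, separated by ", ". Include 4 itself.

Answer: 0, 1, 3, 4, 5, 6, 7, 11

Derivation:
Step 1: find(3) -> no change; set of 3 is {3}
Step 2: union(6, 1) -> merged; set of 6 now {1, 6}
Step 3: union(6, 7) -> merged; set of 6 now {1, 6, 7}
Step 4: find(4) -> no change; set of 4 is {4}
Step 5: find(6) -> no change; set of 6 is {1, 6, 7}
Step 6: union(7, 6) -> already same set; set of 7 now {1, 6, 7}
Step 7: union(0, 7) -> merged; set of 0 now {0, 1, 6, 7}
Step 8: union(3, 11) -> merged; set of 3 now {3, 11}
Step 9: find(2) -> no change; set of 2 is {2}
Step 10: find(2) -> no change; set of 2 is {2}
Step 11: union(7, 11) -> merged; set of 7 now {0, 1, 3, 6, 7, 11}
Step 12: union(3, 1) -> already same set; set of 3 now {0, 1, 3, 6, 7, 11}
Step 13: union(1, 5) -> merged; set of 1 now {0, 1, 3, 5, 6, 7, 11}
Step 14: find(7) -> no change; set of 7 is {0, 1, 3, 5, 6, 7, 11}
Step 15: union(7, 4) -> merged; set of 7 now {0, 1, 3, 4, 5, 6, 7, 11}
Step 16: find(11) -> no change; set of 11 is {0, 1, 3, 4, 5, 6, 7, 11}
Step 17: find(0) -> no change; set of 0 is {0, 1, 3, 4, 5, 6, 7, 11}
Step 18: find(6) -> no change; set of 6 is {0, 1, 3, 4, 5, 6, 7, 11}
Step 19: union(11, 6) -> already same set; set of 11 now {0, 1, 3, 4, 5, 6, 7, 11}
Component of 4: {0, 1, 3, 4, 5, 6, 7, 11}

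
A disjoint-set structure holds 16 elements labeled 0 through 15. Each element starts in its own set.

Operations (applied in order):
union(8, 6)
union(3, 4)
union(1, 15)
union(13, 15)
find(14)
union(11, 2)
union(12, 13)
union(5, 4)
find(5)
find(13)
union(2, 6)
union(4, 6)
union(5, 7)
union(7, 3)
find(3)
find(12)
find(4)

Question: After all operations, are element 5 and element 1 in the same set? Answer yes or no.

Answer: no

Derivation:
Step 1: union(8, 6) -> merged; set of 8 now {6, 8}
Step 2: union(3, 4) -> merged; set of 3 now {3, 4}
Step 3: union(1, 15) -> merged; set of 1 now {1, 15}
Step 4: union(13, 15) -> merged; set of 13 now {1, 13, 15}
Step 5: find(14) -> no change; set of 14 is {14}
Step 6: union(11, 2) -> merged; set of 11 now {2, 11}
Step 7: union(12, 13) -> merged; set of 12 now {1, 12, 13, 15}
Step 8: union(5, 4) -> merged; set of 5 now {3, 4, 5}
Step 9: find(5) -> no change; set of 5 is {3, 4, 5}
Step 10: find(13) -> no change; set of 13 is {1, 12, 13, 15}
Step 11: union(2, 6) -> merged; set of 2 now {2, 6, 8, 11}
Step 12: union(4, 6) -> merged; set of 4 now {2, 3, 4, 5, 6, 8, 11}
Step 13: union(5, 7) -> merged; set of 5 now {2, 3, 4, 5, 6, 7, 8, 11}
Step 14: union(7, 3) -> already same set; set of 7 now {2, 3, 4, 5, 6, 7, 8, 11}
Step 15: find(3) -> no change; set of 3 is {2, 3, 4, 5, 6, 7, 8, 11}
Step 16: find(12) -> no change; set of 12 is {1, 12, 13, 15}
Step 17: find(4) -> no change; set of 4 is {2, 3, 4, 5, 6, 7, 8, 11}
Set of 5: {2, 3, 4, 5, 6, 7, 8, 11}; 1 is not a member.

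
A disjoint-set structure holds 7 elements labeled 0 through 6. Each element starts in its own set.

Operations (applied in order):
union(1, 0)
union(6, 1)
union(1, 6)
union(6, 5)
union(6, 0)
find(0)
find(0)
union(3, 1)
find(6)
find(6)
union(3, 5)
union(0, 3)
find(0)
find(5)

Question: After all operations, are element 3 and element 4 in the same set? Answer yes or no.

Answer: no

Derivation:
Step 1: union(1, 0) -> merged; set of 1 now {0, 1}
Step 2: union(6, 1) -> merged; set of 6 now {0, 1, 6}
Step 3: union(1, 6) -> already same set; set of 1 now {0, 1, 6}
Step 4: union(6, 5) -> merged; set of 6 now {0, 1, 5, 6}
Step 5: union(6, 0) -> already same set; set of 6 now {0, 1, 5, 6}
Step 6: find(0) -> no change; set of 0 is {0, 1, 5, 6}
Step 7: find(0) -> no change; set of 0 is {0, 1, 5, 6}
Step 8: union(3, 1) -> merged; set of 3 now {0, 1, 3, 5, 6}
Step 9: find(6) -> no change; set of 6 is {0, 1, 3, 5, 6}
Step 10: find(6) -> no change; set of 6 is {0, 1, 3, 5, 6}
Step 11: union(3, 5) -> already same set; set of 3 now {0, 1, 3, 5, 6}
Step 12: union(0, 3) -> already same set; set of 0 now {0, 1, 3, 5, 6}
Step 13: find(0) -> no change; set of 0 is {0, 1, 3, 5, 6}
Step 14: find(5) -> no change; set of 5 is {0, 1, 3, 5, 6}
Set of 3: {0, 1, 3, 5, 6}; 4 is not a member.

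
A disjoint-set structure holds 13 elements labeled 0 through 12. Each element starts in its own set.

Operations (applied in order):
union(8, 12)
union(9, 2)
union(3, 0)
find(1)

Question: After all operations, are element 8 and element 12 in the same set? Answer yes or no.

Answer: yes

Derivation:
Step 1: union(8, 12) -> merged; set of 8 now {8, 12}
Step 2: union(9, 2) -> merged; set of 9 now {2, 9}
Step 3: union(3, 0) -> merged; set of 3 now {0, 3}
Step 4: find(1) -> no change; set of 1 is {1}
Set of 8: {8, 12}; 12 is a member.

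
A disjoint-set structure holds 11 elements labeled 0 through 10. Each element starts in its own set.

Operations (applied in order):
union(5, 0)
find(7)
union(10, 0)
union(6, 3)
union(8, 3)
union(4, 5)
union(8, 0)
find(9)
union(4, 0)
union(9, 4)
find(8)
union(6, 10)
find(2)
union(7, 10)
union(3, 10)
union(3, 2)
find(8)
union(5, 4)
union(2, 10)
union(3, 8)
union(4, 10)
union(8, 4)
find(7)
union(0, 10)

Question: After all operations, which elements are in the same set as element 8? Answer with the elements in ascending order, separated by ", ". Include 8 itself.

Step 1: union(5, 0) -> merged; set of 5 now {0, 5}
Step 2: find(7) -> no change; set of 7 is {7}
Step 3: union(10, 0) -> merged; set of 10 now {0, 5, 10}
Step 4: union(6, 3) -> merged; set of 6 now {3, 6}
Step 5: union(8, 3) -> merged; set of 8 now {3, 6, 8}
Step 6: union(4, 5) -> merged; set of 4 now {0, 4, 5, 10}
Step 7: union(8, 0) -> merged; set of 8 now {0, 3, 4, 5, 6, 8, 10}
Step 8: find(9) -> no change; set of 9 is {9}
Step 9: union(4, 0) -> already same set; set of 4 now {0, 3, 4, 5, 6, 8, 10}
Step 10: union(9, 4) -> merged; set of 9 now {0, 3, 4, 5, 6, 8, 9, 10}
Step 11: find(8) -> no change; set of 8 is {0, 3, 4, 5, 6, 8, 9, 10}
Step 12: union(6, 10) -> already same set; set of 6 now {0, 3, 4, 5, 6, 8, 9, 10}
Step 13: find(2) -> no change; set of 2 is {2}
Step 14: union(7, 10) -> merged; set of 7 now {0, 3, 4, 5, 6, 7, 8, 9, 10}
Step 15: union(3, 10) -> already same set; set of 3 now {0, 3, 4, 5, 6, 7, 8, 9, 10}
Step 16: union(3, 2) -> merged; set of 3 now {0, 2, 3, 4, 5, 6, 7, 8, 9, 10}
Step 17: find(8) -> no change; set of 8 is {0, 2, 3, 4, 5, 6, 7, 8, 9, 10}
Step 18: union(5, 4) -> already same set; set of 5 now {0, 2, 3, 4, 5, 6, 7, 8, 9, 10}
Step 19: union(2, 10) -> already same set; set of 2 now {0, 2, 3, 4, 5, 6, 7, 8, 9, 10}
Step 20: union(3, 8) -> already same set; set of 3 now {0, 2, 3, 4, 5, 6, 7, 8, 9, 10}
Step 21: union(4, 10) -> already same set; set of 4 now {0, 2, 3, 4, 5, 6, 7, 8, 9, 10}
Step 22: union(8, 4) -> already same set; set of 8 now {0, 2, 3, 4, 5, 6, 7, 8, 9, 10}
Step 23: find(7) -> no change; set of 7 is {0, 2, 3, 4, 5, 6, 7, 8, 9, 10}
Step 24: union(0, 10) -> already same set; set of 0 now {0, 2, 3, 4, 5, 6, 7, 8, 9, 10}
Component of 8: {0, 2, 3, 4, 5, 6, 7, 8, 9, 10}

Answer: 0, 2, 3, 4, 5, 6, 7, 8, 9, 10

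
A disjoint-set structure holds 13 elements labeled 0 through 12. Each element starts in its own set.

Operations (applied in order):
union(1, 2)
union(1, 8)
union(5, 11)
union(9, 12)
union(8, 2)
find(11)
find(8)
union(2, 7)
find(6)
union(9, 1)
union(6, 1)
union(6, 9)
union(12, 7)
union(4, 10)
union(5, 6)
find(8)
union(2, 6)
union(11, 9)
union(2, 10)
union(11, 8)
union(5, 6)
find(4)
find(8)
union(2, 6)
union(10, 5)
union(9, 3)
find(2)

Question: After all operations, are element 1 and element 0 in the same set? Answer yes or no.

Answer: no

Derivation:
Step 1: union(1, 2) -> merged; set of 1 now {1, 2}
Step 2: union(1, 8) -> merged; set of 1 now {1, 2, 8}
Step 3: union(5, 11) -> merged; set of 5 now {5, 11}
Step 4: union(9, 12) -> merged; set of 9 now {9, 12}
Step 5: union(8, 2) -> already same set; set of 8 now {1, 2, 8}
Step 6: find(11) -> no change; set of 11 is {5, 11}
Step 7: find(8) -> no change; set of 8 is {1, 2, 8}
Step 8: union(2, 7) -> merged; set of 2 now {1, 2, 7, 8}
Step 9: find(6) -> no change; set of 6 is {6}
Step 10: union(9, 1) -> merged; set of 9 now {1, 2, 7, 8, 9, 12}
Step 11: union(6, 1) -> merged; set of 6 now {1, 2, 6, 7, 8, 9, 12}
Step 12: union(6, 9) -> already same set; set of 6 now {1, 2, 6, 7, 8, 9, 12}
Step 13: union(12, 7) -> already same set; set of 12 now {1, 2, 6, 7, 8, 9, 12}
Step 14: union(4, 10) -> merged; set of 4 now {4, 10}
Step 15: union(5, 6) -> merged; set of 5 now {1, 2, 5, 6, 7, 8, 9, 11, 12}
Step 16: find(8) -> no change; set of 8 is {1, 2, 5, 6, 7, 8, 9, 11, 12}
Step 17: union(2, 6) -> already same set; set of 2 now {1, 2, 5, 6, 7, 8, 9, 11, 12}
Step 18: union(11, 9) -> already same set; set of 11 now {1, 2, 5, 6, 7, 8, 9, 11, 12}
Step 19: union(2, 10) -> merged; set of 2 now {1, 2, 4, 5, 6, 7, 8, 9, 10, 11, 12}
Step 20: union(11, 8) -> already same set; set of 11 now {1, 2, 4, 5, 6, 7, 8, 9, 10, 11, 12}
Step 21: union(5, 6) -> already same set; set of 5 now {1, 2, 4, 5, 6, 7, 8, 9, 10, 11, 12}
Step 22: find(4) -> no change; set of 4 is {1, 2, 4, 5, 6, 7, 8, 9, 10, 11, 12}
Step 23: find(8) -> no change; set of 8 is {1, 2, 4, 5, 6, 7, 8, 9, 10, 11, 12}
Step 24: union(2, 6) -> already same set; set of 2 now {1, 2, 4, 5, 6, 7, 8, 9, 10, 11, 12}
Step 25: union(10, 5) -> already same set; set of 10 now {1, 2, 4, 5, 6, 7, 8, 9, 10, 11, 12}
Step 26: union(9, 3) -> merged; set of 9 now {1, 2, 3, 4, 5, 6, 7, 8, 9, 10, 11, 12}
Step 27: find(2) -> no change; set of 2 is {1, 2, 3, 4, 5, 6, 7, 8, 9, 10, 11, 12}
Set of 1: {1, 2, 3, 4, 5, 6, 7, 8, 9, 10, 11, 12}; 0 is not a member.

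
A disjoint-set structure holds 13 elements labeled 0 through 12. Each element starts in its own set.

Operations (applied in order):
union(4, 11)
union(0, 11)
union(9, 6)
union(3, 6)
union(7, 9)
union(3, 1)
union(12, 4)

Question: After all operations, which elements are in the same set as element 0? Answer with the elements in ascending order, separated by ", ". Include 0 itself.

Answer: 0, 4, 11, 12

Derivation:
Step 1: union(4, 11) -> merged; set of 4 now {4, 11}
Step 2: union(0, 11) -> merged; set of 0 now {0, 4, 11}
Step 3: union(9, 6) -> merged; set of 9 now {6, 9}
Step 4: union(3, 6) -> merged; set of 3 now {3, 6, 9}
Step 5: union(7, 9) -> merged; set of 7 now {3, 6, 7, 9}
Step 6: union(3, 1) -> merged; set of 3 now {1, 3, 6, 7, 9}
Step 7: union(12, 4) -> merged; set of 12 now {0, 4, 11, 12}
Component of 0: {0, 4, 11, 12}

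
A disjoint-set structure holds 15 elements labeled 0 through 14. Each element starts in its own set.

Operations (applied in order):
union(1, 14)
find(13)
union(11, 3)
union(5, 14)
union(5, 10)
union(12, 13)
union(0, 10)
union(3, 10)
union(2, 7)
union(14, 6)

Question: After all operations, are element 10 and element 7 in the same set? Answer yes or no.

Step 1: union(1, 14) -> merged; set of 1 now {1, 14}
Step 2: find(13) -> no change; set of 13 is {13}
Step 3: union(11, 3) -> merged; set of 11 now {3, 11}
Step 4: union(5, 14) -> merged; set of 5 now {1, 5, 14}
Step 5: union(5, 10) -> merged; set of 5 now {1, 5, 10, 14}
Step 6: union(12, 13) -> merged; set of 12 now {12, 13}
Step 7: union(0, 10) -> merged; set of 0 now {0, 1, 5, 10, 14}
Step 8: union(3, 10) -> merged; set of 3 now {0, 1, 3, 5, 10, 11, 14}
Step 9: union(2, 7) -> merged; set of 2 now {2, 7}
Step 10: union(14, 6) -> merged; set of 14 now {0, 1, 3, 5, 6, 10, 11, 14}
Set of 10: {0, 1, 3, 5, 6, 10, 11, 14}; 7 is not a member.

Answer: no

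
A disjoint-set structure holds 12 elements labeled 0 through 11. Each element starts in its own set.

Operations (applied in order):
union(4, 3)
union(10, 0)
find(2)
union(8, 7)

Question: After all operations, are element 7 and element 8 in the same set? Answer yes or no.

Answer: yes

Derivation:
Step 1: union(4, 3) -> merged; set of 4 now {3, 4}
Step 2: union(10, 0) -> merged; set of 10 now {0, 10}
Step 3: find(2) -> no change; set of 2 is {2}
Step 4: union(8, 7) -> merged; set of 8 now {7, 8}
Set of 7: {7, 8}; 8 is a member.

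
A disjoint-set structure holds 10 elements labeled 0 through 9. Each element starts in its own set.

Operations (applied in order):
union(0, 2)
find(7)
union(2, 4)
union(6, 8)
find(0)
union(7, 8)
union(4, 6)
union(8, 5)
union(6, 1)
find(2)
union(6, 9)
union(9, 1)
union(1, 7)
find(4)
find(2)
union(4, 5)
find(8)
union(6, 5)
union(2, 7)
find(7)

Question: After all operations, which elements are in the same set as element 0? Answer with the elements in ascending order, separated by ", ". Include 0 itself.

Step 1: union(0, 2) -> merged; set of 0 now {0, 2}
Step 2: find(7) -> no change; set of 7 is {7}
Step 3: union(2, 4) -> merged; set of 2 now {0, 2, 4}
Step 4: union(6, 8) -> merged; set of 6 now {6, 8}
Step 5: find(0) -> no change; set of 0 is {0, 2, 4}
Step 6: union(7, 8) -> merged; set of 7 now {6, 7, 8}
Step 7: union(4, 6) -> merged; set of 4 now {0, 2, 4, 6, 7, 8}
Step 8: union(8, 5) -> merged; set of 8 now {0, 2, 4, 5, 6, 7, 8}
Step 9: union(6, 1) -> merged; set of 6 now {0, 1, 2, 4, 5, 6, 7, 8}
Step 10: find(2) -> no change; set of 2 is {0, 1, 2, 4, 5, 6, 7, 8}
Step 11: union(6, 9) -> merged; set of 6 now {0, 1, 2, 4, 5, 6, 7, 8, 9}
Step 12: union(9, 1) -> already same set; set of 9 now {0, 1, 2, 4, 5, 6, 7, 8, 9}
Step 13: union(1, 7) -> already same set; set of 1 now {0, 1, 2, 4, 5, 6, 7, 8, 9}
Step 14: find(4) -> no change; set of 4 is {0, 1, 2, 4, 5, 6, 7, 8, 9}
Step 15: find(2) -> no change; set of 2 is {0, 1, 2, 4, 5, 6, 7, 8, 9}
Step 16: union(4, 5) -> already same set; set of 4 now {0, 1, 2, 4, 5, 6, 7, 8, 9}
Step 17: find(8) -> no change; set of 8 is {0, 1, 2, 4, 5, 6, 7, 8, 9}
Step 18: union(6, 5) -> already same set; set of 6 now {0, 1, 2, 4, 5, 6, 7, 8, 9}
Step 19: union(2, 7) -> already same set; set of 2 now {0, 1, 2, 4, 5, 6, 7, 8, 9}
Step 20: find(7) -> no change; set of 7 is {0, 1, 2, 4, 5, 6, 7, 8, 9}
Component of 0: {0, 1, 2, 4, 5, 6, 7, 8, 9}

Answer: 0, 1, 2, 4, 5, 6, 7, 8, 9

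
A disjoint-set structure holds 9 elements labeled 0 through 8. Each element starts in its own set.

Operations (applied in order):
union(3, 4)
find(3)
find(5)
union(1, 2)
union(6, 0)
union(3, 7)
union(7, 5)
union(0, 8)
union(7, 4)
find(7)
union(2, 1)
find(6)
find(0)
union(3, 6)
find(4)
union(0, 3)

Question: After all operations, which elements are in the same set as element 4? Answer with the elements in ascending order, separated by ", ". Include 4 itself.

Answer: 0, 3, 4, 5, 6, 7, 8

Derivation:
Step 1: union(3, 4) -> merged; set of 3 now {3, 4}
Step 2: find(3) -> no change; set of 3 is {3, 4}
Step 3: find(5) -> no change; set of 5 is {5}
Step 4: union(1, 2) -> merged; set of 1 now {1, 2}
Step 5: union(6, 0) -> merged; set of 6 now {0, 6}
Step 6: union(3, 7) -> merged; set of 3 now {3, 4, 7}
Step 7: union(7, 5) -> merged; set of 7 now {3, 4, 5, 7}
Step 8: union(0, 8) -> merged; set of 0 now {0, 6, 8}
Step 9: union(7, 4) -> already same set; set of 7 now {3, 4, 5, 7}
Step 10: find(7) -> no change; set of 7 is {3, 4, 5, 7}
Step 11: union(2, 1) -> already same set; set of 2 now {1, 2}
Step 12: find(6) -> no change; set of 6 is {0, 6, 8}
Step 13: find(0) -> no change; set of 0 is {0, 6, 8}
Step 14: union(3, 6) -> merged; set of 3 now {0, 3, 4, 5, 6, 7, 8}
Step 15: find(4) -> no change; set of 4 is {0, 3, 4, 5, 6, 7, 8}
Step 16: union(0, 3) -> already same set; set of 0 now {0, 3, 4, 5, 6, 7, 8}
Component of 4: {0, 3, 4, 5, 6, 7, 8}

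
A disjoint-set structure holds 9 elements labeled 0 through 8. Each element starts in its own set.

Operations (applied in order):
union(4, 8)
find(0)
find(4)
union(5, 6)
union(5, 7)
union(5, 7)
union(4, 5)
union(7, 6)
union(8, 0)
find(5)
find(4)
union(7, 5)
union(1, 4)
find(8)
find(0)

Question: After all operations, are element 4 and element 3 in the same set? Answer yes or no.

Answer: no

Derivation:
Step 1: union(4, 8) -> merged; set of 4 now {4, 8}
Step 2: find(0) -> no change; set of 0 is {0}
Step 3: find(4) -> no change; set of 4 is {4, 8}
Step 4: union(5, 6) -> merged; set of 5 now {5, 6}
Step 5: union(5, 7) -> merged; set of 5 now {5, 6, 7}
Step 6: union(5, 7) -> already same set; set of 5 now {5, 6, 7}
Step 7: union(4, 5) -> merged; set of 4 now {4, 5, 6, 7, 8}
Step 8: union(7, 6) -> already same set; set of 7 now {4, 5, 6, 7, 8}
Step 9: union(8, 0) -> merged; set of 8 now {0, 4, 5, 6, 7, 8}
Step 10: find(5) -> no change; set of 5 is {0, 4, 5, 6, 7, 8}
Step 11: find(4) -> no change; set of 4 is {0, 4, 5, 6, 7, 8}
Step 12: union(7, 5) -> already same set; set of 7 now {0, 4, 5, 6, 7, 8}
Step 13: union(1, 4) -> merged; set of 1 now {0, 1, 4, 5, 6, 7, 8}
Step 14: find(8) -> no change; set of 8 is {0, 1, 4, 5, 6, 7, 8}
Step 15: find(0) -> no change; set of 0 is {0, 1, 4, 5, 6, 7, 8}
Set of 4: {0, 1, 4, 5, 6, 7, 8}; 3 is not a member.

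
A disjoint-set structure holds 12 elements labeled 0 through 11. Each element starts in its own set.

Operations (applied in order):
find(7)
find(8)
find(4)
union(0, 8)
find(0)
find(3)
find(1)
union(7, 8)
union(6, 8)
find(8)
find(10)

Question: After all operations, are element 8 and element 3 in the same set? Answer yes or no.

Answer: no

Derivation:
Step 1: find(7) -> no change; set of 7 is {7}
Step 2: find(8) -> no change; set of 8 is {8}
Step 3: find(4) -> no change; set of 4 is {4}
Step 4: union(0, 8) -> merged; set of 0 now {0, 8}
Step 5: find(0) -> no change; set of 0 is {0, 8}
Step 6: find(3) -> no change; set of 3 is {3}
Step 7: find(1) -> no change; set of 1 is {1}
Step 8: union(7, 8) -> merged; set of 7 now {0, 7, 8}
Step 9: union(6, 8) -> merged; set of 6 now {0, 6, 7, 8}
Step 10: find(8) -> no change; set of 8 is {0, 6, 7, 8}
Step 11: find(10) -> no change; set of 10 is {10}
Set of 8: {0, 6, 7, 8}; 3 is not a member.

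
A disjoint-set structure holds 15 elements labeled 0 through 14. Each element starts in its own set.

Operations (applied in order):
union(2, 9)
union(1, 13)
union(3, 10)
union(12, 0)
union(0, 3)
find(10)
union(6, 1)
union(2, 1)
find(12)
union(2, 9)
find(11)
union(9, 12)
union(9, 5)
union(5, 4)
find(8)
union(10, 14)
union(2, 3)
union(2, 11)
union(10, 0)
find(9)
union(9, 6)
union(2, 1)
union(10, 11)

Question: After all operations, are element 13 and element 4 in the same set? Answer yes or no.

Step 1: union(2, 9) -> merged; set of 2 now {2, 9}
Step 2: union(1, 13) -> merged; set of 1 now {1, 13}
Step 3: union(3, 10) -> merged; set of 3 now {3, 10}
Step 4: union(12, 0) -> merged; set of 12 now {0, 12}
Step 5: union(0, 3) -> merged; set of 0 now {0, 3, 10, 12}
Step 6: find(10) -> no change; set of 10 is {0, 3, 10, 12}
Step 7: union(6, 1) -> merged; set of 6 now {1, 6, 13}
Step 8: union(2, 1) -> merged; set of 2 now {1, 2, 6, 9, 13}
Step 9: find(12) -> no change; set of 12 is {0, 3, 10, 12}
Step 10: union(2, 9) -> already same set; set of 2 now {1, 2, 6, 9, 13}
Step 11: find(11) -> no change; set of 11 is {11}
Step 12: union(9, 12) -> merged; set of 9 now {0, 1, 2, 3, 6, 9, 10, 12, 13}
Step 13: union(9, 5) -> merged; set of 9 now {0, 1, 2, 3, 5, 6, 9, 10, 12, 13}
Step 14: union(5, 4) -> merged; set of 5 now {0, 1, 2, 3, 4, 5, 6, 9, 10, 12, 13}
Step 15: find(8) -> no change; set of 8 is {8}
Step 16: union(10, 14) -> merged; set of 10 now {0, 1, 2, 3, 4, 5, 6, 9, 10, 12, 13, 14}
Step 17: union(2, 3) -> already same set; set of 2 now {0, 1, 2, 3, 4, 5, 6, 9, 10, 12, 13, 14}
Step 18: union(2, 11) -> merged; set of 2 now {0, 1, 2, 3, 4, 5, 6, 9, 10, 11, 12, 13, 14}
Step 19: union(10, 0) -> already same set; set of 10 now {0, 1, 2, 3, 4, 5, 6, 9, 10, 11, 12, 13, 14}
Step 20: find(9) -> no change; set of 9 is {0, 1, 2, 3, 4, 5, 6, 9, 10, 11, 12, 13, 14}
Step 21: union(9, 6) -> already same set; set of 9 now {0, 1, 2, 3, 4, 5, 6, 9, 10, 11, 12, 13, 14}
Step 22: union(2, 1) -> already same set; set of 2 now {0, 1, 2, 3, 4, 5, 6, 9, 10, 11, 12, 13, 14}
Step 23: union(10, 11) -> already same set; set of 10 now {0, 1, 2, 3, 4, 5, 6, 9, 10, 11, 12, 13, 14}
Set of 13: {0, 1, 2, 3, 4, 5, 6, 9, 10, 11, 12, 13, 14}; 4 is a member.

Answer: yes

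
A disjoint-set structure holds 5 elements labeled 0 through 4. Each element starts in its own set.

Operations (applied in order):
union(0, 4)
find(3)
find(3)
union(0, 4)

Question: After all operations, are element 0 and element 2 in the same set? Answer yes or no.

Answer: no

Derivation:
Step 1: union(0, 4) -> merged; set of 0 now {0, 4}
Step 2: find(3) -> no change; set of 3 is {3}
Step 3: find(3) -> no change; set of 3 is {3}
Step 4: union(0, 4) -> already same set; set of 0 now {0, 4}
Set of 0: {0, 4}; 2 is not a member.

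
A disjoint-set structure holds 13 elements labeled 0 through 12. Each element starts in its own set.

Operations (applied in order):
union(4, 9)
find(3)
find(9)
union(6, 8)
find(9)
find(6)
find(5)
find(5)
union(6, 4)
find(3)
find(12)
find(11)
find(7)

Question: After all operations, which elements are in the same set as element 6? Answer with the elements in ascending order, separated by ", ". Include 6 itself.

Answer: 4, 6, 8, 9

Derivation:
Step 1: union(4, 9) -> merged; set of 4 now {4, 9}
Step 2: find(3) -> no change; set of 3 is {3}
Step 3: find(9) -> no change; set of 9 is {4, 9}
Step 4: union(6, 8) -> merged; set of 6 now {6, 8}
Step 5: find(9) -> no change; set of 9 is {4, 9}
Step 6: find(6) -> no change; set of 6 is {6, 8}
Step 7: find(5) -> no change; set of 5 is {5}
Step 8: find(5) -> no change; set of 5 is {5}
Step 9: union(6, 4) -> merged; set of 6 now {4, 6, 8, 9}
Step 10: find(3) -> no change; set of 3 is {3}
Step 11: find(12) -> no change; set of 12 is {12}
Step 12: find(11) -> no change; set of 11 is {11}
Step 13: find(7) -> no change; set of 7 is {7}
Component of 6: {4, 6, 8, 9}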